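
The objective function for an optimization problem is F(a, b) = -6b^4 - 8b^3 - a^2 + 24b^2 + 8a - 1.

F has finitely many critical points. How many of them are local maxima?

2

F separates as a function of a plus a function of b, so ∇F=0 decouples.
∂F/∂a = -2(a - 4) = 0 at a ∈ {4}; ∂F/∂b = -24b(b - 1)(b + 2) = 0 at b ∈ {-2, 0, 1}.
The Hessian is diagonal: diag(F_aa, F_bb). Second derivatives: F_aa(4)=-2; F_bb(-2)=-144, F_bb(0)=48, F_bb(1)=-72.
Local maxima occur where both diagonal entries negative: (4, -2), (4, 1). Count: 2.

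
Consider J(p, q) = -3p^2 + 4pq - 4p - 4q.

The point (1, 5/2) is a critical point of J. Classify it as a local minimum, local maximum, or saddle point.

The Hessian of J is constant: H = [[-6, 4], [4, 0]].
det(H) = (-6)·0 − 4² = -16.
Since det(H) < 0, H is indefinite and the critical point is a saddle point.

saddle point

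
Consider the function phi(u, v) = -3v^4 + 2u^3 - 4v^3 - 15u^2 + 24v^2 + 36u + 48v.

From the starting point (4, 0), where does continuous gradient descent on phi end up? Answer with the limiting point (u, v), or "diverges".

phi is separable, so gradient descent decouples: u follows -∂phi/∂u, v follows -∂phi/∂v.
∂phi/∂u = 6(u - 3)(u - 2); at u=4 this is 12, so u decreases.
∂phi/∂v = -12(v - 2)(v + 1)(v + 2); at v=0 this is 48, so v decreases.
u converges to its nearest critical value 3 (a local min of the u-part); v converges to -1. The iterate converges to (3, -1).

(3, -1)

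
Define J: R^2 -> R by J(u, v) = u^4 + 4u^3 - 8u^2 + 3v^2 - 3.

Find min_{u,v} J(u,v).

-131

J(u,v) separates as P(u) + Q(v) − 3, so its minimum is min P + min Q − 3.
P'(u) = 4u(u - 1)(u + 4) vanishes at u ∈ {-4, 0, 1}; Q'(v) = 6v vanishes at v ∈ {0}.
Local minima of P (where P''>0): P(-4)=-128, P(1)=-3. Local minima of Q: Q(0)=0.
So the global minimum of J is P(-4) + Q(0) − 3 = -128 + 0 − 3 = -131, attained at (-4, 0).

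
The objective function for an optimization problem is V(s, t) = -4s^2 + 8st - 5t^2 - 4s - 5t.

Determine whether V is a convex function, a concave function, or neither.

concave

V is quadratic, so its Hessian is the constant matrix H = [[-8, 8], [8, -10]].
det(H) = 16, tr(H) = -18.
det(H) > 0 and tr(H) < 0, so H is negative definite everywhere: concave.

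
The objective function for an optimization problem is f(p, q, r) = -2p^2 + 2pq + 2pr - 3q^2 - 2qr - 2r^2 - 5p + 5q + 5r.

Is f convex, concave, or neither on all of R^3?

concave

f is quadratic, so its Hessian is the constant matrix H = [[-4, 2, 2], [2, -6, -2], [2, -2, -4]].
Leading principal minors: -4, 20, -56.
Signs alternate −, +, − ⇒ H ≺ 0 ⇒ concave.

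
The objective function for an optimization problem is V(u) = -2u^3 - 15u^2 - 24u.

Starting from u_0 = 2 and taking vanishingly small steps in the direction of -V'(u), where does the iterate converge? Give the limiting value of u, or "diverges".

V'(u) = -6(u + 1)(u + 4), so V'(2) = -108.
Gradient descent moves in the -V' direction, i.e. u is increasing.
There is no critical point above u=2, and V' keeps the same sign, so the iterate runs off to +∞.

diverges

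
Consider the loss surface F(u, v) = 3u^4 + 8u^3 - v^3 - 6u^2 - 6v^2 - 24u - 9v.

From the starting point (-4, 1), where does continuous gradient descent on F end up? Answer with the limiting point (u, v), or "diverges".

diverges

F is separable, so gradient descent decouples: u follows -∂F/∂u, v follows -∂F/∂v.
∂F/∂u = 12(u - 1)(u + 1)(u + 2); at u=-4 this is -360, so u increases.
∂F/∂v = -3(v + 1)(v + 3); at v=1 this is -24, so v increases.
The v-coordinate has no critical point in that direction and runs off to infinity.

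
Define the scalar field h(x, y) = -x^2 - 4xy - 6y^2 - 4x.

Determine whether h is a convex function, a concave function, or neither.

h is quadratic, so its Hessian is the constant matrix H = [[-2, -4], [-4, -12]].
det(H) = 8, tr(H) = -14.
det(H) > 0 and tr(H) < 0, so H is negative definite everywhere: concave.

concave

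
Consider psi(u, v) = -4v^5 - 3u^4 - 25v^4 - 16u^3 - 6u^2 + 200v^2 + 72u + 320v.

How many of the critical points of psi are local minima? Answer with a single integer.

psi separates as a function of u plus a function of v, so ∇psi=0 decouples.
∂psi/∂u = -12(u - 1)(u + 2)(u + 3) = 0 at u ∈ {-3, -2, 1}; ∂psi/∂v = -20(v - 2)(v + 1)(v + 2)(v + 4) = 0 at v ∈ {-4, -2, -1, 2}.
The Hessian is diagonal: diag(psi_uu, psi_vv). Second derivatives: psi_uu(-3)=-48, psi_uu(-2)=36, psi_uu(1)=-144; psi_vv(-4)=720, psi_vv(-2)=-160, psi_vv(-1)=180, psi_vv(2)=-1440.
Local minima occur where both diagonal entries positive: (-2, -4), (-2, -1). Count: 2.

2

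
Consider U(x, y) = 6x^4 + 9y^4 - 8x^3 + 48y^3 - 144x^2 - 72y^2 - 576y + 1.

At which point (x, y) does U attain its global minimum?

U(x,y) separates as P(x) + Q(y) + 1, so its minimum is min P + min Q + 1.
P'(x) = 24x(x - 4)(x + 3) vanishes at x ∈ {-3, 0, 4}; Q'(y) = 36(y - 2)(y + 2)(y + 4) vanishes at y ∈ {-4, -2, 2}.
Local minima of P (where P''>0): P(-3)=-594, P(4)=-1280. Local minima of Q: Q(-4)=384, Q(2)=-912.
So the global minimum of U is P(4) + Q(2) + 1 = -1280 − 912 + 1 = -2191, attained at (4, 2).

(4, 2)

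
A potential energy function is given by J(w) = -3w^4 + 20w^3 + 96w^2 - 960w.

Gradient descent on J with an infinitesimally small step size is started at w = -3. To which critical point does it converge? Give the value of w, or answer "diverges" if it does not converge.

J'(w) = -12(w - 5)(w - 4)(w + 4), so J'(-3) = -672.
Gradient descent moves in the -J' direction, i.e. w is increasing.
The nearest critical point in that direction is w = 4, where J'' = 96 > 0 (a local minimum). The iterate converges there.

4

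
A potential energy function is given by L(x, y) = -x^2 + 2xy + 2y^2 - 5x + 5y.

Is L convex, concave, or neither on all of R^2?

L is quadratic, so its Hessian is the constant matrix H = [[-2, 2], [2, 4]].
det(H) = -12, tr(H) = 2.
det(H) < 0, so H is indefinite: neither convex nor concave.

neither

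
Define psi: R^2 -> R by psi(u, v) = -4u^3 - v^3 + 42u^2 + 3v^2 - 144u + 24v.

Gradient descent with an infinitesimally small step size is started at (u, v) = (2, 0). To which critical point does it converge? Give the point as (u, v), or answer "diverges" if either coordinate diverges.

(3, -2)

psi is separable, so gradient descent decouples: u follows -∂psi/∂u, v follows -∂psi/∂v.
∂psi/∂u = -12(u - 4)(u - 3); at u=2 this is -24, so u increases.
∂psi/∂v = -3(v - 4)(v + 2); at v=0 this is 24, so v decreases.
u converges to its nearest critical value 3 (a local min of the u-part); v converges to -2. The iterate converges to (3, -2).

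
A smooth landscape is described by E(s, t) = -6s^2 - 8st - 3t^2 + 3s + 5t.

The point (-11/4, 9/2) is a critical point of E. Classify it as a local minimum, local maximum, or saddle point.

The Hessian of E is constant: H = [[-12, -8], [-8, -6]].
det(H) = (-12)·(-6) − (-8)² = 8.
det(H) > 0 and tr(H) = -18 < 0, so H is negative definite and the point is a local maximum.

local maximum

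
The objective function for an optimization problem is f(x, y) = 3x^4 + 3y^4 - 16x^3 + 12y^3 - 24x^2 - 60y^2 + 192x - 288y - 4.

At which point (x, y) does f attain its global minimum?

f(x,y) separates as P(x) + Q(y) − 4, so its minimum is min P + min Q − 4.
P'(x) = 12(x - 4)(x - 2)(x + 2) vanishes at x ∈ {-2, 2, 4}; Q'(y) = 12(y - 3)(y + 2)(y + 4) vanishes at y ∈ {-4, -2, 3}.
Local minima of P (where P''>0): P(-2)=-304, P(4)=128. Local minima of Q: Q(-4)=192, Q(3)=-837.
So the global minimum of f is P(-2) + Q(3) − 4 = -304 − 837 − 4 = -1145, attained at (-2, 3).

(-2, 3)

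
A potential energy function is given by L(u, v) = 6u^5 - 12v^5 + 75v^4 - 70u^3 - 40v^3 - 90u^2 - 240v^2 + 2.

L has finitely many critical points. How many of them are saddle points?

L separates as a function of u plus a function of v, so ∇L=0 decouples.
∂L/∂u = 30u(u - 3)(u + 1)(u + 2) = 0 at u ∈ {-2, -1, 0, 3}; ∂L/∂v = -60v(v - 4)(v - 2)(v + 1) = 0 at v ∈ {-1, 0, 2, 4}.
The Hessian is diagonal: diag(L_uu, L_vv). Second derivatives: L_uu(-2)=-300, L_uu(-1)=120, L_uu(0)=-180, L_uu(3)=1800; L_vv(-1)=900, L_vv(0)=-480, L_vv(2)=720, L_vv(4)=-2400.
Saddle points occur where the two diagonal entries have opposite signs: (-2, -1), (-2, 2), (-1, 0), (-1, 4), (0, -1), (0, 2), (3, 0), (3, 4). Count: 8.

8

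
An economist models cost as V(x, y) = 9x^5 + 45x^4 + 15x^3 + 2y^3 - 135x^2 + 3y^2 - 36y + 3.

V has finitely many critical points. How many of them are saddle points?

V separates as a function of x plus a function of y, so ∇V=0 decouples.
∂V/∂x = 45x(x - 1)(x + 2)(x + 3) = 0 at x ∈ {-3, -2, 0, 1}; ∂V/∂y = 6(y - 2)(y + 3) = 0 at y ∈ {-3, 2}.
The Hessian is diagonal: diag(V_xx, V_yy). Second derivatives: V_xx(-3)=-540, V_xx(-2)=270, V_xx(0)=-270, V_xx(1)=540; V_yy(-3)=-30, V_yy(2)=30.
Saddle points occur where the two diagonal entries have opposite signs: (-3, 2), (-2, -3), (0, 2), (1, -3). Count: 4.

4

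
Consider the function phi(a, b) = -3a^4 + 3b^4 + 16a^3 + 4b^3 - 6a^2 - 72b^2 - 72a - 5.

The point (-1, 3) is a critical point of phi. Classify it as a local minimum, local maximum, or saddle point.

The mixed partial ∂²phi/∂a∂b is 0, so the Hessian at any point is diag(phi_aa, phi_bb) = diag(12(-3a^2 + 8a - 1), 12(3b^2 + 2b - 12)).
At (-1, 3): H = diag(-144, 252).
The eigenvalues have opposite signs, so H is indefinite: a saddle point.

saddle point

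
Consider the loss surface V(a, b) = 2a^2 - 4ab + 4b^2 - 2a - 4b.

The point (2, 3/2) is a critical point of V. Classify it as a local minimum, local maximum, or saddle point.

local minimum

The Hessian of V is constant: H = [[4, -4], [-4, 8]].
det(H) = 4·8 − (-4)² = 16.
det(H) > 0 and tr(H) = 12 > 0, so H is positive definite and the point is a local minimum.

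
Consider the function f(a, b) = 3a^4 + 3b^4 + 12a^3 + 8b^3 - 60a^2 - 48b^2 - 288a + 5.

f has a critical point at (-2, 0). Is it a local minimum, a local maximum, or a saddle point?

local maximum

The mixed partial ∂²f/∂a∂b is 0, so the Hessian at any point is diag(f_aa, f_bb) = diag(12(3a^2 + 6a - 10), 12(3b^2 + 4b - 8)).
At (-2, 0): H = diag(-120, -96).
Both eigenvalues are negative, so H is negative definite: a local maximum.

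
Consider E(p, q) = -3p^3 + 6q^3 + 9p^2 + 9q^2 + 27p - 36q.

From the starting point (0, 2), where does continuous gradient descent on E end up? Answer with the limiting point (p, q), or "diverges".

(-1, 1)

E is separable, so gradient descent decouples: p follows -∂E/∂p, q follows -∂E/∂q.
∂E/∂p = -9(p - 3)(p + 1); at p=0 this is 27, so p decreases.
∂E/∂q = 18(q - 1)(q + 2); at q=2 this is 72, so q decreases.
p converges to its nearest critical value -1 (a local min of the p-part); q converges to 1. The iterate converges to (-1, 1).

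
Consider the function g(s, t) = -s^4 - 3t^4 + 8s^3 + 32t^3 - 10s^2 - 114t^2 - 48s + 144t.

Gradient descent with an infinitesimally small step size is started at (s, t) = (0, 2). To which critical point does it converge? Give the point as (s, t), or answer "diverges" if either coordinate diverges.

g is separable, so gradient descent decouples: s follows -∂g/∂s, t follows -∂g/∂t.
∂g/∂s = -4(s - 4)(s - 3)(s + 1); at s=0 this is -48, so s increases.
∂g/∂t = -12(t - 4)(t - 3)(t - 1); at t=2 this is -24, so t increases.
s converges to its nearest critical value 3 (a local min of the s-part); t converges to 3. The iterate converges to (3, 3).

(3, 3)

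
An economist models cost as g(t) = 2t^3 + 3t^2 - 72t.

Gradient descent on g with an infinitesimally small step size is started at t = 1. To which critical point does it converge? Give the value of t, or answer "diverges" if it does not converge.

g'(t) = 6(t - 3)(t + 4), so g'(1) = -60.
Gradient descent moves in the -g' direction, i.e. t is increasing.
The nearest critical point in that direction is t = 3, where g'' = 42 > 0 (a local minimum). The iterate converges there.

3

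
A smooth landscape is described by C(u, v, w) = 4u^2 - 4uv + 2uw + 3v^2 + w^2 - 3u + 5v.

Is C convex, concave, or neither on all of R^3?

convex

C is quadratic, so its Hessian is the constant matrix H = [[8, -4, 2], [-4, 6, 0], [2, 0, 2]].
Leading principal minors: 8, 32, 40.
All positive ⇒ H ≻ 0 ⇒ convex.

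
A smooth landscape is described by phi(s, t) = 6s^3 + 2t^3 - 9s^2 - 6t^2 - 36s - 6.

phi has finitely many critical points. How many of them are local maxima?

phi separates as a function of s plus a function of t, so ∇phi=0 decouples.
∂phi/∂s = 18(s - 2)(s + 1) = 0 at s ∈ {-1, 2}; ∂phi/∂t = 6t(t - 2) = 0 at t ∈ {0, 2}.
The Hessian is diagonal: diag(phi_ss, phi_tt). Second derivatives: phi_ss(-1)=-54, phi_ss(2)=54; phi_tt(0)=-12, phi_tt(2)=12.
Local maxima occur where both diagonal entries negative: (-1, 0). Count: 1.

1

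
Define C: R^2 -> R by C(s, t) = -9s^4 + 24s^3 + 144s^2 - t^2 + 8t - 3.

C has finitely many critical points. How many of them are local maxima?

2

C separates as a function of s plus a function of t, so ∇C=0 decouples.
∂C/∂s = -36s(s - 4)(s + 2) = 0 at s ∈ {-2, 0, 4}; ∂C/∂t = -2(t - 4) = 0 at t ∈ {4}.
The Hessian is diagonal: diag(C_ss, C_tt). Second derivatives: C_ss(-2)=-432, C_ss(0)=288, C_ss(4)=-864; C_tt(4)=-2.
Local maxima occur where both diagonal entries negative: (-2, 4), (4, 4). Count: 2.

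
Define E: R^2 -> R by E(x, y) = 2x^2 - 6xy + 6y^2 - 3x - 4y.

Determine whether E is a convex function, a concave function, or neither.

convex

E is quadratic, so its Hessian is the constant matrix H = [[4, -6], [-6, 12]].
det(H) = 12, tr(H) = 16.
det(H) > 0 and tr(H) > 0, so H is positive definite everywhere: convex.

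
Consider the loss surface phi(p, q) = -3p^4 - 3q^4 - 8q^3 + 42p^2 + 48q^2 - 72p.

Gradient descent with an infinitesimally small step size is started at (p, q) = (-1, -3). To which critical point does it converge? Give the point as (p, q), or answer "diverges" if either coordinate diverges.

(1, 0)

phi is separable, so gradient descent decouples: p follows -∂phi/∂p, q follows -∂phi/∂q.
∂phi/∂p = -12(p - 2)(p - 1)(p + 3); at p=-1 this is -144, so p increases.
∂phi/∂q = -12q(q - 2)(q + 4); at q=-3 this is -180, so q increases.
p converges to its nearest critical value 1 (a local min of the p-part); q converges to 0. The iterate converges to (1, 0).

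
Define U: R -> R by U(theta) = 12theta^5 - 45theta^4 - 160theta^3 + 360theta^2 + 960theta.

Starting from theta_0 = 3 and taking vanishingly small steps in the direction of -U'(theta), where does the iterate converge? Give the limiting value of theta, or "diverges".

U'(theta) = 60(theta - 4)(theta - 2)(theta + 1)(theta + 2), so U'(3) = -1200.
Gradient descent moves in the -U' direction, i.e. theta is increasing.
The nearest critical point in that direction is theta = 4, where U'' = 3600 > 0 (a local minimum). The iterate converges there.

4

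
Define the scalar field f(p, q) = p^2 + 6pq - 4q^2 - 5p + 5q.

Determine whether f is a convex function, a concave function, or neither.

neither

f is quadratic, so its Hessian is the constant matrix H = [[2, 6], [6, -8]].
det(H) = -52, tr(H) = -6.
det(H) < 0, so H is indefinite: neither convex nor concave.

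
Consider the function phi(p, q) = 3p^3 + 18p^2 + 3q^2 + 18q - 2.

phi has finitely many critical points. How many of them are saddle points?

phi separates as a function of p plus a function of q, so ∇phi=0 decouples.
∂phi/∂p = 9p(p + 4) = 0 at p ∈ {-4, 0}; ∂phi/∂q = 6(q + 3) = 0 at q ∈ {-3}.
The Hessian is diagonal: diag(phi_pp, phi_qq). Second derivatives: phi_pp(-4)=-36, phi_pp(0)=36; phi_qq(-3)=6.
Saddle points occur where the two diagonal entries have opposite signs: (-4, -3). Count: 1.

1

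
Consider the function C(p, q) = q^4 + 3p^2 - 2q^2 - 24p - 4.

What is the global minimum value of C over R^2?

C(p,q) separates as A(p) + B(q) − 4, so its minimum is min A + min B − 4.
A'(p) = 6p - 24 vanishes at p ∈ {4}; B'(q) = 4q(q - 1)(q + 1) vanishes at q ∈ {-1, 0, 1}.
Local minima of A (where A''>0): A(4)=-48. Local minima of B: B(-1)=-1, B(1)=-1.
So the global minimum of C is A(4) + B(-1) − 4 = -48 − 1 − 4 = -53, attained at (4, -1).

-53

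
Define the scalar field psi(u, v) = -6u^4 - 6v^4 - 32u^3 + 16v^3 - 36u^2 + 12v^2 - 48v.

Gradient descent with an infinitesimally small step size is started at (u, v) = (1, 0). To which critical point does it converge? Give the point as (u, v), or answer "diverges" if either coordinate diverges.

psi is separable, so gradient descent decouples: u follows -∂psi/∂u, v follows -∂psi/∂v.
∂psi/∂u = -24u(u + 1)(u + 3); at u=1 this is -192, so u increases.
∂psi/∂v = -24(v - 2)(v - 1)(v + 1); at v=0 this is -48, so v increases.
The u-coordinate has no critical point in that direction and runs off to infinity.

diverges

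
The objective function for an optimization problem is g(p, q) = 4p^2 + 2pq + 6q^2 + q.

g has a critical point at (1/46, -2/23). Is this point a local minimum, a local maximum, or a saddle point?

local minimum

The Hessian of g is constant: H = [[8, 2], [2, 12]].
det(H) = 8·12 − 2² = 92.
det(H) > 0 and tr(H) = 20 > 0, so H is positive definite and the point is a local minimum.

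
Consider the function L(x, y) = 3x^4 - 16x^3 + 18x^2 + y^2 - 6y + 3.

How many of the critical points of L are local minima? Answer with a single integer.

L separates as a function of x plus a function of y, so ∇L=0 decouples.
∂L/∂x = 12x(x - 3)(x - 1) = 0 at x ∈ {0, 1, 3}; ∂L/∂y = 2(y - 3) = 0 at y ∈ {3}.
The Hessian is diagonal: diag(L_xx, L_yy). Second derivatives: L_xx(0)=36, L_xx(1)=-24, L_xx(3)=72; L_yy(3)=2.
Local minima occur where both diagonal entries positive: (0, 3), (3, 3). Count: 2.

2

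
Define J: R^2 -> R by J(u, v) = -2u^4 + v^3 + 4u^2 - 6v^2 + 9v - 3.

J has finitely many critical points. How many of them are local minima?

1

J separates as a function of u plus a function of v, so ∇J=0 decouples.
∂J/∂u = -8u(u - 1)(u + 1) = 0 at u ∈ {-1, 0, 1}; ∂J/∂v = 3(v - 3)(v - 1) = 0 at v ∈ {1, 3}.
The Hessian is diagonal: diag(J_uu, J_vv). Second derivatives: J_uu(-1)=-16, J_uu(0)=8, J_uu(1)=-16; J_vv(1)=-6, J_vv(3)=6.
Local minima occur where both diagonal entries positive: (0, 3). Count: 1.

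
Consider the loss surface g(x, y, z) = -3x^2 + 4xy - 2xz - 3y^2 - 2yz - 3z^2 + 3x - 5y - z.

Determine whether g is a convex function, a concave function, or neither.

concave

g is quadratic, so its Hessian is the constant matrix H = [[-6, 4, -2], [4, -6, -2], [-2, -2, -6]].
Leading principal minors: -6, 20, -40.
Signs alternate −, +, − ⇒ H ≺ 0 ⇒ concave.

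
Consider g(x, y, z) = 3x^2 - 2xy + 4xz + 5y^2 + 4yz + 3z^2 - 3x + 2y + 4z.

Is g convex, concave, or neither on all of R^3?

g is quadratic, so its Hessian is the constant matrix H = [[6, -2, 4], [-2, 10, 4], [4, 4, 6]].
Leading principal minors: 6, 56, 16.
All positive ⇒ H ≻ 0 ⇒ convex.

convex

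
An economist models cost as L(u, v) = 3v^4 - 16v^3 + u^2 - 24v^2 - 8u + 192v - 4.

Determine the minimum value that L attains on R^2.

-324

L(u,v) separates as P(u) + Q(v) − 4, so its minimum is min P + min Q − 4.
P'(u) = 2u - 8 vanishes at u ∈ {4}; Q'(v) = 12(v - 4)(v - 2)(v + 2) vanishes at v ∈ {-2, 2, 4}.
Local minima of P (where P''>0): P(4)=-16. Local minima of Q: Q(-2)=-304, Q(4)=128.
So the global minimum of L is P(4) + Q(-2) − 4 = -16 − 304 − 4 = -324, attained at (4, -2).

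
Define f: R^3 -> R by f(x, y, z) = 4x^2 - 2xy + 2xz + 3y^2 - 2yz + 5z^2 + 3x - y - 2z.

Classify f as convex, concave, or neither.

f is quadratic, so its Hessian is the constant matrix H = [[8, -2, 2], [-2, 6, -2], [2, -2, 10]].
Leading principal minors: 8, 44, 400.
All positive ⇒ H ≻ 0 ⇒ convex.

convex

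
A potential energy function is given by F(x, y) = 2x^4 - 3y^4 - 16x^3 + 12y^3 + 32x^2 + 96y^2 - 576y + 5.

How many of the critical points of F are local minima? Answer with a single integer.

F separates as a function of x plus a function of y, so ∇F=0 decouples.
∂F/∂x = 8x(x - 4)(x - 2) = 0 at x ∈ {0, 2, 4}; ∂F/∂y = -12(y - 4)(y - 3)(y + 4) = 0 at y ∈ {-4, 3, 4}.
The Hessian is diagonal: diag(F_xx, F_yy). Second derivatives: F_xx(0)=64, F_xx(2)=-32, F_xx(4)=64; F_yy(-4)=-672, F_yy(3)=84, F_yy(4)=-96.
Local minima occur where both diagonal entries positive: (0, 3), (4, 3). Count: 2.

2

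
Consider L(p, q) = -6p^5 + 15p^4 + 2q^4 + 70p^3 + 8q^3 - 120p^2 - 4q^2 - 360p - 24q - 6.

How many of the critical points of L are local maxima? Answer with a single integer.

2

L separates as a function of p plus a function of q, so ∇L=0 decouples.
∂L/∂p = -30(p - 3)(p - 2)(p + 1)(p + 2) = 0 at p ∈ {-2, -1, 2, 3}; ∂L/∂q = 8(q - 1)(q + 1)(q + 3) = 0 at q ∈ {-3, -1, 1}.
The Hessian is diagonal: diag(L_pp, L_qq). Second derivatives: L_pp(-2)=600, L_pp(-1)=-360, L_pp(2)=360, L_pp(3)=-600; L_qq(-3)=64, L_qq(-1)=-32, L_qq(1)=64.
Local maxima occur where both diagonal entries negative: (-1, -1), (3, -1). Count: 2.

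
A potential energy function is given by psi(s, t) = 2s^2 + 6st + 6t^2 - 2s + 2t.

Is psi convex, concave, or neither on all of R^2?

convex

psi is quadratic, so its Hessian is the constant matrix H = [[4, 6], [6, 12]].
det(H) = 12, tr(H) = 16.
det(H) > 0 and tr(H) > 0, so H is positive definite everywhere: convex.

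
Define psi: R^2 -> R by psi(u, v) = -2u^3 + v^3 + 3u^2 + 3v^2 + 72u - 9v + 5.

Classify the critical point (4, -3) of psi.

The mixed partial ∂²psi/∂u∂v is 0, so the Hessian at any point is diag(psi_uu, psi_vv) = diag(6(-2u + 1), 6(v + 1)).
At (4, -3): H = diag(-42, -12).
Both eigenvalues are negative, so H is negative definite: a local maximum.

local maximum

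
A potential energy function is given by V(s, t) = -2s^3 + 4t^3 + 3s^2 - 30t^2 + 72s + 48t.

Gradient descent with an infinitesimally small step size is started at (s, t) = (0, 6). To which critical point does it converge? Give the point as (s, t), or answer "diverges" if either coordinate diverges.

(-3, 4)

V is separable, so gradient descent decouples: s follows -∂V/∂s, t follows -∂V/∂t.
∂V/∂s = -6(s - 4)(s + 3); at s=0 this is 72, so s decreases.
∂V/∂t = 12(t - 4)(t - 1); at t=6 this is 120, so t decreases.
s converges to its nearest critical value -3 (a local min of the s-part); t converges to 4. The iterate converges to (-3, 4).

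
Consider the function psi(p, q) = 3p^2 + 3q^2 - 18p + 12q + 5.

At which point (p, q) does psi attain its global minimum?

psi(p,q) separates as A(p) + B(q) + 5, so its minimum is min A + min B + 5.
A'(p) = 6p - 18 vanishes at p ∈ {3}; B'(q) = 6q + 12 vanishes at q ∈ {-2}.
Local minima of A (where A''>0): A(3)=-27. Local minima of B: B(-2)=-12.
So the global minimum of psi is A(3) + B(-2) + 5 = -27 − 12 + 5 = -34, attained at (3, -2).

(3, -2)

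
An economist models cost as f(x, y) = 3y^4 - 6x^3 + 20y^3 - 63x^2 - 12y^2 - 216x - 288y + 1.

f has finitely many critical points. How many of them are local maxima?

1

f separates as a function of x plus a function of y, so ∇f=0 decouples.
∂f/∂x = -18(x + 3)(x + 4) = 0 at x ∈ {-4, -3}; ∂f/∂y = 12(y - 2)(y + 3)(y + 4) = 0 at y ∈ {-4, -3, 2}.
The Hessian is diagonal: diag(f_xx, f_yy). Second derivatives: f_xx(-4)=18, f_xx(-3)=-18; f_yy(-4)=72, f_yy(-3)=-60, f_yy(2)=360.
Local maxima occur where both diagonal entries negative: (-3, -3). Count: 1.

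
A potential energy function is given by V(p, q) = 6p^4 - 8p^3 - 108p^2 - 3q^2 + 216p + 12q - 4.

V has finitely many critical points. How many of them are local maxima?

1

V separates as a function of p plus a function of q, so ∇V=0 decouples.
∂V/∂p = 24(p - 3)(p - 1)(p + 3) = 0 at p ∈ {-3, 1, 3}; ∂V/∂q = -6(q - 2) = 0 at q ∈ {2}.
The Hessian is diagonal: diag(V_pp, V_qq). Second derivatives: V_pp(-3)=576, V_pp(1)=-192, V_pp(3)=288; V_qq(2)=-6.
Local maxima occur where both diagonal entries negative: (1, 2). Count: 1.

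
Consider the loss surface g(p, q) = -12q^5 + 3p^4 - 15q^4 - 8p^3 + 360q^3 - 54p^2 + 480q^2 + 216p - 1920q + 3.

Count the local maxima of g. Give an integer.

g separates as a function of p plus a function of q, so ∇g=0 decouples.
∂g/∂p = 12(p - 3)(p - 2)(p + 3) = 0 at p ∈ {-3, 2, 3}; ∂g/∂q = -60(q - 4)(q - 1)(q + 2)(q + 4) = 0 at q ∈ {-4, -2, 1, 4}.
The Hessian is diagonal: diag(g_pp, g_qq). Second derivatives: g_pp(-3)=360, g_pp(2)=-60, g_pp(3)=72; g_qq(-4)=4800, g_qq(-2)=-2160, g_qq(1)=2700, g_qq(4)=-8640.
Local maxima occur where both diagonal entries negative: (2, -2), (2, 4). Count: 2.

2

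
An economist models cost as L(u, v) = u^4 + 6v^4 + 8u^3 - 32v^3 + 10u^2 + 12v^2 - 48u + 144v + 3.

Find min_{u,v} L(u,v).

L(u,v) separates as P(u) + Q(v) + 3, so its minimum is min P + min Q + 3.
P'(u) = 4(u - 1)(u + 3)(u + 4) vanishes at u ∈ {-4, -3, 1}; Q'(v) = 24(v - 3)(v - 2)(v + 1) vanishes at v ∈ {-1, 2, 3}.
Local minima of P (where P''>0): P(-4)=96, P(1)=-29. Local minima of Q: Q(-1)=-94, Q(3)=162.
So the global minimum of L is P(1) + Q(-1) + 3 = -29 − 94 + 3 = -120, attained at (1, -1).

-120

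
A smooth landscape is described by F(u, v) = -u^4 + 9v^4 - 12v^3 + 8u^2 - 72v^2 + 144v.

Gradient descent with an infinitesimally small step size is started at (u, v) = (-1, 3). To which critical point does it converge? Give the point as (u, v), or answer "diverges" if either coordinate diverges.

(0, 2)

F is separable, so gradient descent decouples: u follows -∂F/∂u, v follows -∂F/∂v.
∂F/∂u = -4u(u - 2)(u + 2); at u=-1 this is -12, so u increases.
∂F/∂v = 36(v - 2)(v - 1)(v + 2); at v=3 this is 360, so v decreases.
u converges to its nearest critical value 0 (a local min of the u-part); v converges to 2. The iterate converges to (0, 2).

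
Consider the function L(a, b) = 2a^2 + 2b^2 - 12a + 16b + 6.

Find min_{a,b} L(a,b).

L(a,b) separates as P(a) + Q(b) + 6, so its minimum is min P + min Q + 6.
P'(a) = 4a - 12 vanishes at a ∈ {3}; Q'(b) = 4b + 16 vanishes at b ∈ {-4}.
Local minima of P (where P''>0): P(3)=-18. Local minima of Q: Q(-4)=-32.
So the global minimum of L is P(3) + Q(-4) + 6 = -18 − 32 + 6 = -44, attained at (3, -4).

-44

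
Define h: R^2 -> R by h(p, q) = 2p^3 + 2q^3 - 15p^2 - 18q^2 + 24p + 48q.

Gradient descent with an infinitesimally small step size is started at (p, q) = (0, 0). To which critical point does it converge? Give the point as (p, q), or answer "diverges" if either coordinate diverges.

h is separable, so gradient descent decouples: p follows -∂h/∂p, q follows -∂h/∂q.
∂h/∂p = 6(p - 4)(p - 1); at p=0 this is 24, so p decreases.
∂h/∂q = 6(q - 4)(q - 2); at q=0 this is 48, so q decreases.
The p-coordinate has no critical point in that direction and runs off to infinity.

diverges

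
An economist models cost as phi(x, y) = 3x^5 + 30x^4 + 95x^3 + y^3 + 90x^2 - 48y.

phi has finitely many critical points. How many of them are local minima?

2

phi separates as a function of x plus a function of y, so ∇phi=0 decouples.
∂phi/∂x = 15x(x + 1)(x + 3)(x + 4) = 0 at x ∈ {-4, -3, -1, 0}; ∂phi/∂y = 3(y - 4)(y + 4) = 0 at y ∈ {-4, 4}.
The Hessian is diagonal: diag(phi_xx, phi_yy). Second derivatives: phi_xx(-4)=-180, phi_xx(-3)=90, phi_xx(-1)=-90, phi_xx(0)=180; phi_yy(-4)=-24, phi_yy(4)=24.
Local minima occur where both diagonal entries positive: (-3, 4), (0, 4). Count: 2.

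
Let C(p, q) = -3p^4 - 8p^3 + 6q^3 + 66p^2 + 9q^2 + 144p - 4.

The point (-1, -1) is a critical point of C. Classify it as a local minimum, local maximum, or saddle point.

The mixed partial ∂²C/∂p∂q is 0, so the Hessian at any point is diag(C_pp, C_qq) = diag(12(-3p^2 - 4p + 11), 18(2q + 1)).
At (-1, -1): H = diag(144, -18).
The eigenvalues have opposite signs, so H is indefinite: a saddle point.

saddle point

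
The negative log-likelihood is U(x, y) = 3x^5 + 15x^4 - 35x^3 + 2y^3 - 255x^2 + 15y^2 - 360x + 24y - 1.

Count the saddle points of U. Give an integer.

4

U separates as a function of x plus a function of y, so ∇U=0 decouples.
∂U/∂x = 15(x - 3)(x + 1)(x + 2)(x + 4) = 0 at x ∈ {-4, -2, -1, 3}; ∂U/∂y = 6(y + 1)(y + 4) = 0 at y ∈ {-4, -1}.
The Hessian is diagonal: diag(U_xx, U_yy). Second derivatives: U_xx(-4)=-630, U_xx(-2)=150, U_xx(-1)=-180, U_xx(3)=2100; U_yy(-4)=-18, U_yy(-1)=18.
Saddle points occur where the two diagonal entries have opposite signs: (-4, -1), (-2, -4), (-1, -1), (3, -4). Count: 4.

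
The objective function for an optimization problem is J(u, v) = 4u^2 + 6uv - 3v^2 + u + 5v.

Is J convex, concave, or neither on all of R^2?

J is quadratic, so its Hessian is the constant matrix H = [[8, 6], [6, -6]].
det(H) = -84, tr(H) = 2.
det(H) < 0, so H is indefinite: neither convex nor concave.

neither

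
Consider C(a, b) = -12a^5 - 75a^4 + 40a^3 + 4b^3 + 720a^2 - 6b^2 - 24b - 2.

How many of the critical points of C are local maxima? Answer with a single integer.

2

C separates as a function of a plus a function of b, so ∇C=0 decouples.
∂C/∂a = -60a(a - 2)(a + 3)(a + 4) = 0 at a ∈ {-4, -3, 0, 2}; ∂C/∂b = 12(b - 2)(b + 1) = 0 at b ∈ {-1, 2}.
The Hessian is diagonal: diag(C_aa, C_bb). Second derivatives: C_aa(-4)=1440, C_aa(-3)=-900, C_aa(0)=1440, C_aa(2)=-3600; C_bb(-1)=-36, C_bb(2)=36.
Local maxima occur where both diagonal entries negative: (-3, -1), (2, -1). Count: 2.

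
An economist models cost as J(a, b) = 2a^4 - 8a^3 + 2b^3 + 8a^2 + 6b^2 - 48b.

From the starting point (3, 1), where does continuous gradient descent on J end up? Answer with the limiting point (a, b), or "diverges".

(2, 2)

J is separable, so gradient descent decouples: a follows -∂J/∂a, b follows -∂J/∂b.
∂J/∂a = 8a(a - 2)(a - 1); at a=3 this is 48, so a decreases.
∂J/∂b = 6(b - 2)(b + 4); at b=1 this is -30, so b increases.
a converges to its nearest critical value 2 (a local min of the a-part); b converges to 2. The iterate converges to (2, 2).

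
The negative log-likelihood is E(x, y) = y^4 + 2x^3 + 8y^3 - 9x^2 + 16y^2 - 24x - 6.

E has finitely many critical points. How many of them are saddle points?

3

E separates as a function of x plus a function of y, so ∇E=0 decouples.
∂E/∂x = 6(x - 4)(x + 1) = 0 at x ∈ {-1, 4}; ∂E/∂y = 4y(y + 2)(y + 4) = 0 at y ∈ {-4, -2, 0}.
The Hessian is diagonal: diag(E_xx, E_yy). Second derivatives: E_xx(-1)=-30, E_xx(4)=30; E_yy(-4)=32, E_yy(-2)=-16, E_yy(0)=32.
Saddle points occur where the two diagonal entries have opposite signs: (-1, -4), (-1, 0), (4, -2). Count: 3.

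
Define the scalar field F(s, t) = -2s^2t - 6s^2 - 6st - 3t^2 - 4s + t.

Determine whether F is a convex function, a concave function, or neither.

neither

The term -2s^2t is cubic, so the Hessian is not constant.
∂²F/∂s² = -4t - 12, which takes both signs as t varies (negative for sufficiently large t). A diagonal entry of the Hessian changing sign means the Hessian is neither positive- nor negative-semidefinite on all of R^2.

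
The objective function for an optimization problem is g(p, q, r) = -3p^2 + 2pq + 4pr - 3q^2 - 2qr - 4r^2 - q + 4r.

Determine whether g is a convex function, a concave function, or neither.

concave

g is quadratic, so its Hessian is the constant matrix H = [[-6, 2, 4], [2, -6, -2], [4, -2, -8]].
Leading principal minors: -6, 32, -168.
Signs alternate −, +, − ⇒ H ≺ 0 ⇒ concave.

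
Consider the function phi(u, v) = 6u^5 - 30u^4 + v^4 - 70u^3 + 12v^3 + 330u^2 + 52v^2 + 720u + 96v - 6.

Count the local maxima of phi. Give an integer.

2

phi separates as a function of u plus a function of v, so ∇phi=0 decouples.
∂phi/∂u = 30(u - 4)(u - 3)(u + 1)(u + 2) = 0 at u ∈ {-2, -1, 3, 4}; ∂phi/∂v = 4(v + 2)(v + 3)(v + 4) = 0 at v ∈ {-4, -3, -2}.
The Hessian is diagonal: diag(phi_uu, phi_vv). Second derivatives: phi_uu(-2)=-900, phi_uu(-1)=600, phi_uu(3)=-600, phi_uu(4)=900; phi_vv(-4)=8, phi_vv(-3)=-4, phi_vv(-2)=8.
Local maxima occur where both diagonal entries negative: (-2, -3), (3, -3). Count: 2.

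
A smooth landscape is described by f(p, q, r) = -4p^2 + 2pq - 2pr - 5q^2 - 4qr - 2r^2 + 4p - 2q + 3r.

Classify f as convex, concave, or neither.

concave

f is quadratic, so its Hessian is the constant matrix H = [[-8, 2, -2], [2, -10, -4], [-2, -4, -4]].
Leading principal minors: -8, 76, -104.
Signs alternate −, +, − ⇒ H ≺ 0 ⇒ concave.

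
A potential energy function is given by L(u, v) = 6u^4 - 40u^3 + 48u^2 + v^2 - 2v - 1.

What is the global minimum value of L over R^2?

-258

L(u,v) separates as P(u) + Q(v) − 1, so its minimum is min P + min Q − 1.
P'(u) = 24u(u - 4)(u - 1) vanishes at u ∈ {0, 1, 4}; Q'(v) = 2v - 2 vanishes at v ∈ {1}.
Local minima of P (where P''>0): P(0)=0, P(4)=-256. Local minima of Q: Q(1)=-1.
So the global minimum of L is P(4) + Q(1) − 1 = -256 − 1 − 1 = -258, attained at (4, 1).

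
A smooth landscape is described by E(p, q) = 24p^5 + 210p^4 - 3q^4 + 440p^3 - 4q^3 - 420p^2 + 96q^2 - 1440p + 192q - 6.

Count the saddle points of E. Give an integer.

E separates as a function of p plus a function of q, so ∇E=0 decouples.
∂E/∂p = 120(p - 1)(p + 1)(p + 3)(p + 4) = 0 at p ∈ {-4, -3, -1, 1}; ∂E/∂q = -12(q - 4)(q + 1)(q + 4) = 0 at q ∈ {-4, -1, 4}.
The Hessian is diagonal: diag(E_pp, E_qq). Second derivatives: E_pp(-4)=-1800, E_pp(-3)=960, E_pp(-1)=-1440, E_pp(1)=4800; E_qq(-4)=-288, E_qq(-1)=180, E_qq(4)=-480.
Saddle points occur where the two diagonal entries have opposite signs: (-4, -1), (-3, -4), (-3, 4), (-1, -1), (1, -4), (1, 4). Count: 6.

6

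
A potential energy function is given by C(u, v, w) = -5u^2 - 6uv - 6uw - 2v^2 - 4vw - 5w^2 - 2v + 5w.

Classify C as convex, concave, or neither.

concave

C is quadratic, so its Hessian is the constant matrix H = [[-10, -6, -6], [-6, -4, -4], [-6, -4, -10]].
Leading principal minors: -10, 4, -24.
Signs alternate −, +, − ⇒ H ≺ 0 ⇒ concave.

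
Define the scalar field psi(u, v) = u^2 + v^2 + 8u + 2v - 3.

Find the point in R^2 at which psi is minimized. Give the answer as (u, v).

psi(u,v) separates as P(u) + Q(v) − 3, so its minimum is min P + min Q − 3.
P'(u) = 2u + 8 vanishes at u ∈ {-4}; Q'(v) = 2v + 2 vanishes at v ∈ {-1}.
Local minima of P (where P''>0): P(-4)=-16. Local minima of Q: Q(-1)=-1.
So the global minimum of psi is P(-4) + Q(-1) − 3 = -16 − 1 − 3 = -20, attained at (-4, -1).

(-4, -1)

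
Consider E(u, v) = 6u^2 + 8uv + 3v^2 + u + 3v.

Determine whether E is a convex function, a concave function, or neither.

convex

E is quadratic, so its Hessian is the constant matrix H = [[12, 8], [8, 6]].
det(H) = 8, tr(H) = 18.
det(H) > 0 and tr(H) > 0, so H is positive definite everywhere: convex.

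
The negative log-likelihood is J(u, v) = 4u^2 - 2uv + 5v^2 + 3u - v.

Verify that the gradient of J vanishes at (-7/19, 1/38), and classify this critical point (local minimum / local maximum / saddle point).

local minimum

∇J = (8u - 2v + 3, -2u + 10v - 1); substituting (-7/19, 1/38) gives ∇J = (0, 0), so (-7/19, 1/38) is indeed a critical point.
The Hessian of J is constant: H = [[8, -2], [-2, 10]].
det(H) = 8·10 − (-2)² = 76.
det(H) > 0 and tr(H) = 18 > 0, so H is positive definite and the point is a local minimum.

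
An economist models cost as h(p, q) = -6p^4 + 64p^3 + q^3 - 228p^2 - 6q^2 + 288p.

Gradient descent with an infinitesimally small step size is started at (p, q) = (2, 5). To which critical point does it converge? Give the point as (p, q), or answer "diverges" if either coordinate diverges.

h is separable, so gradient descent decouples: p follows -∂h/∂p, q follows -∂h/∂q.
∂h/∂p = -24(p - 4)(p - 3)(p - 1); at p=2 this is -48, so p increases.
∂h/∂q = 3q(q - 4); at q=5 this is 15, so q decreases.
p converges to its nearest critical value 3 (a local min of the p-part); q converges to 4. The iterate converges to (3, 4).

(3, 4)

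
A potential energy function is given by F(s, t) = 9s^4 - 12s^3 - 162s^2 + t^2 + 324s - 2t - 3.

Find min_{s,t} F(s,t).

-1381

F(s,t) separates as P(s) + Q(t) − 3, so its minimum is min P + min Q − 3.
P'(s) = 36(s - 3)(s - 1)(s + 3) vanishes at s ∈ {-3, 1, 3}; Q'(t) = 2(t - 1) vanishes at t ∈ {1}.
Local minima of P (where P''>0): P(-3)=-1377, P(3)=-81. Local minima of Q: Q(1)=-1.
So the global minimum of F is P(-3) + Q(1) − 3 = -1377 − 1 − 3 = -1381, attained at (-3, 1).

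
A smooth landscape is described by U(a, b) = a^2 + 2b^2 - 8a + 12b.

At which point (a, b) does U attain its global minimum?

U(a,b) separates as P(a) + Q(b), so its minimum is min P + min Q.
P'(a) = 2a - 8 vanishes at a ∈ {4}; Q'(b) = 4b + 12 vanishes at b ∈ {-3}.
Local minima of P (where P''>0): P(4)=-16. Local minima of Q: Q(-3)=-18.
So the global minimum of U is P(4) + Q(-3) = -16 − 18 = -34, attained at (4, -3).

(4, -3)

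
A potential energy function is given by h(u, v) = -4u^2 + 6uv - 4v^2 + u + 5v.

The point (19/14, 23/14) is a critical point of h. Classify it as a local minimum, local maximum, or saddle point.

The Hessian of h is constant: H = [[-8, 6], [6, -8]].
det(H) = (-8)·(-8) − 6² = 28.
det(H) > 0 and tr(H) = -16 < 0, so H is negative definite and the point is a local maximum.

local maximum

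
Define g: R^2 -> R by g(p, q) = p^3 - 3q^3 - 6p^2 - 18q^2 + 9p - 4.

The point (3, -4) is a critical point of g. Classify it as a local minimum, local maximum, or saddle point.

local minimum

The mixed partial ∂²g/∂p∂q is 0, so the Hessian at any point is diag(g_pp, g_qq) = diag(6(p - 2), -18(q + 2)).
At (3, -4): H = diag(6, 36).
Both eigenvalues are positive, so H is positive definite: a local minimum.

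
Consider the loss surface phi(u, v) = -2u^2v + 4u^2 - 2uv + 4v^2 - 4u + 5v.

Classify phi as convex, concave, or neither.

neither

The term -2u^2v is cubic, so the Hessian is not constant.
∂²phi/∂u² = -4v + 8, which takes both signs as v varies (negative for sufficiently large v). A diagonal entry of the Hessian changing sign means the Hessian is neither positive- nor negative-semidefinite on all of R^2.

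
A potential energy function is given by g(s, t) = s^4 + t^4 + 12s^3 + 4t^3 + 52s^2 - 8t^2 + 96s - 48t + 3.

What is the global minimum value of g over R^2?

-141

g(s,t) separates as P(s) + Q(t) + 3, so its minimum is min P + min Q + 3.
P'(s) = 4(s + 2)(s + 3)(s + 4) vanishes at s ∈ {-4, -3, -2}; Q'(t) = 4(t - 2)(t + 2)(t + 3) vanishes at t ∈ {-3, -2, 2}.
Local minima of P (where P''>0): P(-4)=-64, P(-2)=-64. Local minima of Q: Q(-3)=45, Q(2)=-80.
So the global minimum of g is P(-4) + Q(2) + 3 = -64 − 80 + 3 = -141, attained at (-4, 2).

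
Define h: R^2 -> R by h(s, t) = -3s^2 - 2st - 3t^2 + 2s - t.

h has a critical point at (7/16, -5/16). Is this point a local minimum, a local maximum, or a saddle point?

The Hessian of h is constant: H = [[-6, -2], [-2, -6]].
det(H) = (-6)·(-6) − (-2)² = 32.
det(H) > 0 and tr(H) = -12 < 0, so H is negative definite and the point is a local maximum.

local maximum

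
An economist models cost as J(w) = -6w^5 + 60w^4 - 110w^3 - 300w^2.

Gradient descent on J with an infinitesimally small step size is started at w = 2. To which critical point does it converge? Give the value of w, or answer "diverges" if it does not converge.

J'(w) = -30w(w - 5)(w - 4)(w + 1), so J'(2) = -1080.
Gradient descent moves in the -J' direction, i.e. w is increasing.
The nearest critical point in that direction is w = 4, where J'' = 600 > 0 (a local minimum). The iterate converges there.

4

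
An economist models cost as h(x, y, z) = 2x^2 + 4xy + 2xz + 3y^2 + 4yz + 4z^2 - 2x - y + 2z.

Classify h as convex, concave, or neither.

h is quadratic, so its Hessian is the constant matrix H = [[4, 4, 2], [4, 6, 4], [2, 4, 8]].
Leading principal minors: 4, 8, 40.
All positive ⇒ H ≻ 0 ⇒ convex.

convex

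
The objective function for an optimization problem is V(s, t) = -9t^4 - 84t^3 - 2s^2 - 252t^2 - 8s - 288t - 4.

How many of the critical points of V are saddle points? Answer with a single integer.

V separates as a function of s plus a function of t, so ∇V=0 decouples.
∂V/∂s = -4(s + 2) = 0 at s ∈ {-2}; ∂V/∂t = -36(t + 1)(t + 2)(t + 4) = 0 at t ∈ {-4, -2, -1}.
The Hessian is diagonal: diag(V_ss, V_tt). Second derivatives: V_ss(-2)=-4; V_tt(-4)=-216, V_tt(-2)=72, V_tt(-1)=-108.
Saddle points occur where the two diagonal entries have opposite signs: (-2, -2). Count: 1.

1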